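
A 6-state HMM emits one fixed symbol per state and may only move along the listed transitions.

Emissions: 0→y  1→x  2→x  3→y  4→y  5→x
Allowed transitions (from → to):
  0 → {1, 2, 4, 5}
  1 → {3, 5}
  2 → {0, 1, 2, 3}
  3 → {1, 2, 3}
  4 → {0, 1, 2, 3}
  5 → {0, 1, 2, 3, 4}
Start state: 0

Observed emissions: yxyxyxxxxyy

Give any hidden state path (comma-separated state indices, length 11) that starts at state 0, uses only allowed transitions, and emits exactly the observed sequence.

0,2,0,5,0,1,5,1,5,4,3

  0: obs=y cand={0,3,4} pick 0 [start]
  1: obs=x cand={1,2,5} pick 2 [0->2 ok]
  2: obs=y cand={0,3,4} pick 0 [2->0 ok]
  3: obs=x cand={1,2,5} pick 5 [0->5 ok]
  4: obs=y cand={0,3,4} pick 0 [5->0 ok]
  5: obs=x cand={1,2,5} pick 1 [0->1 ok]
  6: obs=x cand={1,2,5} pick 5 [1->5 ok]
  7: obs=x cand={1,2,5} pick 1 [5->1 ok]
  8: obs=x cand={1,2,5} pick 5 [1->5 ok]
  9: obs=y cand={0,3,4} pick 4 [5->4 ok]
  10: obs=y cand={0,3,4} pick 3 [4->3 ok]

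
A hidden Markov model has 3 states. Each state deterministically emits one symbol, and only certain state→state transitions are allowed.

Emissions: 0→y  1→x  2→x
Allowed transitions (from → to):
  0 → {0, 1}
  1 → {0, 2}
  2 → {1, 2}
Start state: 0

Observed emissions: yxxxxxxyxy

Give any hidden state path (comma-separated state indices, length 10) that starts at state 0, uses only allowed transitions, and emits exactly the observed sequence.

0,1,2,1,2,2,1,0,1,0

  t0 'y' -> {0}, take 0 (start)
  t1 'x' -> {1,2}, take 1 (0->1 ok)
  t2 'x' -> {1,2}, take 2 (1->2 ok)
  t3 'x' -> {1,2}, take 1 (2->1 ok)
  t4 'x' -> {1,2}, take 2 (1->2 ok)
  t5 'x' -> {1,2}, take 2 (2->2 ok)
  t6 'x' -> {1,2}, take 1 (2->1 ok)
  t7 'y' -> {0}, take 0 (1->0 ok)
  t8 'x' -> {1,2}, take 1 (0->1 ok)
  t9 'y' -> {0}, take 0 (1->0 ok)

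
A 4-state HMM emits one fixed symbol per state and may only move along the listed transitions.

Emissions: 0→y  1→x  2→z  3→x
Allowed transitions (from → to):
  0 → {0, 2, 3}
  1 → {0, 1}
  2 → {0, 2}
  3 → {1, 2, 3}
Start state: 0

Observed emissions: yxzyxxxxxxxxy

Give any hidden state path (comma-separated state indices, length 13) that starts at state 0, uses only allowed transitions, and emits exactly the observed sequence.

0,3,2,0,3,3,3,3,1,1,1,1,0

  t0 'y' -> {0}, take 0 (start)
  t1 'x' -> {1,3}, take 3 (0->3 ok)
  t2 'z' -> {2}, take 2 (3->2 ok)
  t3 'y' -> {0}, take 0 (2->0 ok)
  t4 'x' -> {1,3}, take 3 (0->3 ok)
  t5 'x' -> {1,3}, take 3 (3->3 ok)
  t6 'x' -> {1,3}, take 3 (3->3 ok)
  t7 'x' -> {1,3}, take 3 (3->3 ok)
  t8 'x' -> {1,3}, take 1 (3->1 ok)
  t9 'x' -> {1,3}, take 1 (1->1 ok)
  t10 'x' -> {1,3}, take 1 (1->1 ok)
  t11 'x' -> {1,3}, take 1 (1->1 ok)
  t12 'y' -> {0}, take 0 (1->0 ok)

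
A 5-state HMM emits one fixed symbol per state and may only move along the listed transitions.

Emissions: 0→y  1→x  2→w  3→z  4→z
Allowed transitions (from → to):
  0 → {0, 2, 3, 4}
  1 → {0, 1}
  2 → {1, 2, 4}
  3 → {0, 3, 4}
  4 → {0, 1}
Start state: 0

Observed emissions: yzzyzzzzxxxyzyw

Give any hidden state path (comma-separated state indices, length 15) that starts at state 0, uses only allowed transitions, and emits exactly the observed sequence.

0,3,3,0,3,3,3,4,1,1,1,0,4,0,2

  0: obs=y cand={0} pick 0 [start]
  1: obs=z cand={3,4} pick 3 [0->3 ok]
  2: obs=z cand={3,4} pick 3 [3->3 ok]
  3: obs=y cand={0} pick 0 [3->0 ok]
  4: obs=z cand={3,4} pick 3 [0->3 ok]
  5: obs=z cand={3,4} pick 3 [3->3 ok]
  6: obs=z cand={3,4} pick 3 [3->3 ok]
  7: obs=z cand={3,4} pick 4 [3->4 ok]
  8: obs=x cand={1} pick 1 [4->1 ok]
  9: obs=x cand={1} pick 1 [1->1 ok]
  10: obs=x cand={1} pick 1 [1->1 ok]
  11: obs=y cand={0} pick 0 [1->0 ok]
  12: obs=z cand={3,4} pick 4 [0->4 ok]
  13: obs=y cand={0} pick 0 [4->0 ok]
  14: obs=w cand={2} pick 2 [0->2 ok]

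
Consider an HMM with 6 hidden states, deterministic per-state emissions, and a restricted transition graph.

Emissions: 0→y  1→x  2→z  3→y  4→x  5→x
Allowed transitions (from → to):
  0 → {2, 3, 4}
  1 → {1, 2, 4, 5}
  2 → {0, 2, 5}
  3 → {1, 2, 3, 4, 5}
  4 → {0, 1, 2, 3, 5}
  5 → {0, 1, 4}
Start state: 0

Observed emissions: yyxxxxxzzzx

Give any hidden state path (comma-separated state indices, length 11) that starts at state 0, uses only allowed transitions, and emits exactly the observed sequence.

  t0 'y' -> {0,3}, take 0 (start)
  t1 'y' -> {0,3}, take 3 (0->3 ok)
  t2 'x' -> {1,4,5}, take 1 (3->1 ok)
  t3 'x' -> {1,4,5}, take 4 (1->4 ok)
  t4 'x' -> {1,4,5}, take 1 (4->1 ok)
  t5 'x' -> {1,4,5}, take 1 (1->1 ok)
  t6 'x' -> {1,4,5}, take 4 (1->4 ok)
  t7 'z' -> {2}, take 2 (4->2 ok)
  t8 'z' -> {2}, take 2 (2->2 ok)
  t9 'z' -> {2}, take 2 (2->2 ok)
  t10 'x' -> {1,4,5}, take 5 (2->5 ok)

0,3,1,4,1,1,4,2,2,2,5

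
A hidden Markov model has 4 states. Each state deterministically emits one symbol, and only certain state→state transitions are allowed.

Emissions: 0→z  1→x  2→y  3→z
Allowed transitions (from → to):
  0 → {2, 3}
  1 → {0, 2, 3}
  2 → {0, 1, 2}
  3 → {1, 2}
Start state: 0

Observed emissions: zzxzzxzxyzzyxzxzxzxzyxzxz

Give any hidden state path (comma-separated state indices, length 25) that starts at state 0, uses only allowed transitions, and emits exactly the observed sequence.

0,3,1,0,3,1,3,1,2,0,3,2,1,3,1,3,1,3,1,3,2,1,3,1,0

  [0] z  {0,3}  => 0  start
  [1] z  {0,3}  => 3  0->3 ok
  [2] x  {1}  => 1  3->1 ok
  [3] z  {0,3}  => 0  1->0 ok
  [4] z  {0,3}  => 3  0->3 ok
  [5] x  {1}  => 1  3->1 ok
  [6] z  {0,3}  => 3  1->3 ok
  [7] x  {1}  => 1  3->1 ok
  [8] y  {2}  => 2  1->2 ok
  [9] z  {0,3}  => 0  2->0 ok
  [10] z  {0,3}  => 3  0->3 ok
  [11] y  {2}  => 2  3->2 ok
  [12] x  {1}  => 1  2->1 ok
  [13] z  {0,3}  => 3  1->3 ok
  [14] x  {1}  => 1  3->1 ok
  [15] z  {0,3}  => 3  1->3 ok
  [16] x  {1}  => 1  3->1 ok
  [17] z  {0,3}  => 3  1->3 ok
  [18] x  {1}  => 1  3->1 ok
  [19] z  {0,3}  => 3  1->3 ok
  [20] y  {2}  => 2  3->2 ok
  [21] x  {1}  => 1  2->1 ok
  [22] z  {0,3}  => 3  1->3 ok
  [23] x  {1}  => 1  3->1 ok
  [24] z  {0,3}  => 0  1->0 ok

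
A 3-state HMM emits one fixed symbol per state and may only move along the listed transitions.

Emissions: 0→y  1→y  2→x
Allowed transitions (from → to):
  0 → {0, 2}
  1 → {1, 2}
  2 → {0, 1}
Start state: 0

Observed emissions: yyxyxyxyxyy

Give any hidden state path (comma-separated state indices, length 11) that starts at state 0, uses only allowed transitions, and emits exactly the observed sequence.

  [0] y  {0,1}  => 0  start
  [1] y  {0,1}  => 0  0->0 ok
  [2] x  {2}  => 2  0->2 ok
  [3] y  {0,1}  => 1  2->1 ok
  [4] x  {2}  => 2  1->2 ok
  [5] y  {0,1}  => 1  2->1 ok
  [6] x  {2}  => 2  1->2 ok
  [7] y  {0,1}  => 1  2->1 ok
  [8] x  {2}  => 2  1->2 ok
  [9] y  {0,1}  => 1  2->1 ok
  [10] y  {0,1}  => 1  1->1 ok

0,0,2,1,2,1,2,1,2,1,1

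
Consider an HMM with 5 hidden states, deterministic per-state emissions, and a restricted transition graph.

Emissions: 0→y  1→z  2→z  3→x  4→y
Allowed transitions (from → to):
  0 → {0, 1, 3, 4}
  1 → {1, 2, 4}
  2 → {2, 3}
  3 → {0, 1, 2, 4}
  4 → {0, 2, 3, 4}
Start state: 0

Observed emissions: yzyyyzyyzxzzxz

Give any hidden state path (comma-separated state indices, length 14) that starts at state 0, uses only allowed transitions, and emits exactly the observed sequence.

  0: obs=y cand={0,4} pick 0 [start]
  1: obs=z cand={1,2} pick 1 [0->1 ok]
  2: obs=y cand={0,4} pick 4 [1->4 ok]
  3: obs=y cand={0,4} pick 4 [4->4 ok]
  4: obs=y cand={0,4} pick 0 [4->0 ok]
  5: obs=z cand={1,2} pick 1 [0->1 ok]
  6: obs=y cand={0,4} pick 4 [1->4 ok]
  7: obs=y cand={0,4} pick 4 [4->4 ok]
  8: obs=z cand={1,2} pick 2 [4->2 ok]
  9: obs=x cand={3} pick 3 [2->3 ok]
  10: obs=z cand={1,2} pick 1 [3->1 ok]
  11: obs=z cand={1,2} pick 2 [1->2 ok]
  12: obs=x cand={3} pick 3 [2->3 ok]
  13: obs=z cand={1,2} pick 1 [3->1 ok]

0,1,4,4,0,1,4,4,2,3,1,2,3,1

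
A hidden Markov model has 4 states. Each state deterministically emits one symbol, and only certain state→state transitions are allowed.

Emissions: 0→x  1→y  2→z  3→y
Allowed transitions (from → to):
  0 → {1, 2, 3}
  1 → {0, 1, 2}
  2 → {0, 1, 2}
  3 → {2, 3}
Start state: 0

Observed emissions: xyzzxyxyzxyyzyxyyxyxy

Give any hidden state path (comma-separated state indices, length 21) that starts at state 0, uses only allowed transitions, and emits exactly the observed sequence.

  0: obs=x cand={0} pick 0 [start]
  1: obs=y cand={1,3} pick 1 [0->1 ok]
  2: obs=z cand={2} pick 2 [1->2 ok]
  3: obs=z cand={2} pick 2 [2->2 ok]
  4: obs=x cand={0} pick 0 [2->0 ok]
  5: obs=y cand={1,3} pick 1 [0->1 ok]
  6: obs=x cand={0} pick 0 [1->0 ok]
  7: obs=y cand={1,3} pick 3 [0->3 ok]
  8: obs=z cand={2} pick 2 [3->2 ok]
  9: obs=x cand={0} pick 0 [2->0 ok]
  10: obs=y cand={1,3} pick 3 [0->3 ok]
  11: obs=y cand={1,3} pick 3 [3->3 ok]
  12: obs=z cand={2} pick 2 [3->2 ok]
  13: obs=y cand={1,3} pick 1 [2->1 ok]
  14: obs=x cand={0} pick 0 [1->0 ok]
  15: obs=y cand={1,3} pick 1 [0->1 ok]
  16: obs=y cand={1,3} pick 1 [1->1 ok]
  17: obs=x cand={0} pick 0 [1->0 ok]
  18: obs=y cand={1,3} pick 1 [0->1 ok]
  19: obs=x cand={0} pick 0 [1->0 ok]
  20: obs=y cand={1,3} pick 3 [0->3 ok]

0,1,2,2,0,1,0,3,2,0,3,3,2,1,0,1,1,0,1,0,3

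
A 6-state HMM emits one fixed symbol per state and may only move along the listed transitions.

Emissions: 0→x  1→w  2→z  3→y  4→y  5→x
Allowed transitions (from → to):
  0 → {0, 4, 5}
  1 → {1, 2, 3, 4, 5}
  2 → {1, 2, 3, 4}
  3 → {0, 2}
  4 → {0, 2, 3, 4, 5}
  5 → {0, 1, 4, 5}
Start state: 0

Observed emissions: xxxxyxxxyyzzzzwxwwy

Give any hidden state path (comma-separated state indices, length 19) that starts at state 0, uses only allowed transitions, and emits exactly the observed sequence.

  [0] x  {0,5}  => 0  start
  [1] x  {0,5}  => 5  0->5 ok
  [2] x  {0,5}  => 0  5->0 ok
  [3] x  {0,5}  => 5  0->5 ok
  [4] y  {3,4}  => 4  5->4 ok
  [5] x  {0,5}  => 0  4->0 ok
  [6] x  {0,5}  => 0  0->0 ok
  [7] x  {0,5}  => 5  0->5 ok
  [8] y  {3,4}  => 4  5->4 ok
  [9] y  {3,4}  => 3  4->3 ok
  [10] z  {2}  => 2  3->2 ok
  [11] z  {2}  => 2  2->2 ok
  [12] z  {2}  => 2  2->2 ok
  [13] z  {2}  => 2  2->2 ok
  [14] w  {1}  => 1  2->1 ok
  [15] x  {0,5}  => 5  1->5 ok
  [16] w  {1}  => 1  5->1 ok
  [17] w  {1}  => 1  1->1 ok
  [18] y  {3,4}  => 4  1->4 ok

0,5,0,5,4,0,0,5,4,3,2,2,2,2,1,5,1,1,4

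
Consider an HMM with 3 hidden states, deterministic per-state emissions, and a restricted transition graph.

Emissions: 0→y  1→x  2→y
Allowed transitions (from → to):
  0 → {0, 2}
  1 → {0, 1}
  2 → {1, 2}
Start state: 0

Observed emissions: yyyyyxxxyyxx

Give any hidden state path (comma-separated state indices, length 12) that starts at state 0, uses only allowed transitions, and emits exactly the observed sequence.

  t0 'y' -> {0,2}, take 0 (start)
  t1 'y' -> {0,2}, take 0 (0->0 ok)
  t2 'y' -> {0,2}, take 0 (0->0 ok)
  t3 'y' -> {0,2}, take 2 (0->2 ok)
  t4 'y' -> {0,2}, take 2 (2->2 ok)
  t5 'x' -> {1}, take 1 (2->1 ok)
  t6 'x' -> {1}, take 1 (1->1 ok)
  t7 'x' -> {1}, take 1 (1->1 ok)
  t8 'y' -> {0,2}, take 0 (1->0 ok)
  t9 'y' -> {0,2}, take 2 (0->2 ok)
  t10 'x' -> {1}, take 1 (2->1 ok)
  t11 'x' -> {1}, take 1 (1->1 ok)

0,0,0,2,2,1,1,1,0,2,1,1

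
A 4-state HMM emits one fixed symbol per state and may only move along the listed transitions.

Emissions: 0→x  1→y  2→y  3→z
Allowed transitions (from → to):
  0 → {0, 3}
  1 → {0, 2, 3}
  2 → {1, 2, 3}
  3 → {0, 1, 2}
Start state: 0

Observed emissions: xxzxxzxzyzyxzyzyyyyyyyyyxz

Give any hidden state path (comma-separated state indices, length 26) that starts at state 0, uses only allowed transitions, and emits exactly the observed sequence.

  [0] x  {0}  => 0  start
  [1] x  {0}  => 0  0->0 ok
  [2] z  {3}  => 3  0->3 ok
  [3] x  {0}  => 0  3->0 ok
  [4] x  {0}  => 0  0->0 ok
  [5] z  {3}  => 3  0->3 ok
  [6] x  {0}  => 0  3->0 ok
  [7] z  {3}  => 3  0->3 ok
  [8] y  {1,2}  => 2  3->2 ok
  [9] z  {3}  => 3  2->3 ok
  [10] y  {1,2}  => 1  3->1 ok
  [11] x  {0}  => 0  1->0 ok
  [12] z  {3}  => 3  0->3 ok
  [13] y  {1,2}  => 2  3->2 ok
  [14] z  {3}  => 3  2->3 ok
  [15] y  {1,2}  => 2  3->2 ok
  [16] y  {1,2}  => 1  2->1 ok
  [17] y  {1,2}  => 2  1->2 ok
  [18] y  {1,2}  => 1  2->1 ok
  [19] y  {1,2}  => 2  1->2 ok
  [20] y  {1,2}  => 2  2->2 ok
  [21] y  {1,2}  => 2  2->2 ok
  [22] y  {1,2}  => 2  2->2 ok
  [23] y  {1,2}  => 1  2->1 ok
  [24] x  {0}  => 0  1->0 ok
  [25] z  {3}  => 3  0->3 ok

0,0,3,0,0,3,0,3,2,3,1,0,3,2,3,2,1,2,1,2,2,2,2,1,0,3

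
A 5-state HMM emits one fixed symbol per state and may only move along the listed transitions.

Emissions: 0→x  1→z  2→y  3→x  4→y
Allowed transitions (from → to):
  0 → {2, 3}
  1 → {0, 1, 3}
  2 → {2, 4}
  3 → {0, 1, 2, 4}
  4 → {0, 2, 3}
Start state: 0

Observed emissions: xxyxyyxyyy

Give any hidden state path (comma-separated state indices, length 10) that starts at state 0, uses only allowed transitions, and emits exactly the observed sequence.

  [0] x  {0,3}  => 0  start
  [1] x  {0,3}  => 3  0->3 ok
  [2] y  {2,4}  => 4  3->4 ok
  [3] x  {0,3}  => 0  4->0 ok
  [4] y  {2,4}  => 2  0->2 ok
  [5] y  {2,4}  => 4  2->4 ok
  [6] x  {0,3}  => 3  4->3 ok
  [7] y  {2,4}  => 2  3->2 ok
  [8] y  {2,4}  => 2  2->2 ok
  [9] y  {2,4}  => 4  2->4 ok

0,3,4,0,2,4,3,2,2,4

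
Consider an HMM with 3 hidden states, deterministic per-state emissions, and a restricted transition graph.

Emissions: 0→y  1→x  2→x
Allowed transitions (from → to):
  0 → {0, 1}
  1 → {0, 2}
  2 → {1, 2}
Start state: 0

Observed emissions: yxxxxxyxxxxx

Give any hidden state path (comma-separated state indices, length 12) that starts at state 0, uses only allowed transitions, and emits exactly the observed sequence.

  pos 0: y in {0}, choose 0; start
  pos 1: x in {1,2}, choose 1; 0->1 ok
  pos 2: x in {1,2}, choose 2; 1->2 ok
  pos 3: x in {1,2}, choose 1; 2->1 ok
  pos 4: x in {1,2}, choose 2; 1->2 ok
  pos 5: x in {1,2}, choose 1; 2->1 ok
  pos 6: y in {0}, choose 0; 1->0 ok
  pos 7: x in {1,2}, choose 1; 0->1 ok
  pos 8: x in {1,2}, choose 2; 1->2 ok
  pos 9: x in {1,2}, choose 2; 2->2 ok
  pos 10: x in {1,2}, choose 1; 2->1 ok
  pos 11: x in {1,2}, choose 2; 1->2 ok

0,1,2,1,2,1,0,1,2,2,1,2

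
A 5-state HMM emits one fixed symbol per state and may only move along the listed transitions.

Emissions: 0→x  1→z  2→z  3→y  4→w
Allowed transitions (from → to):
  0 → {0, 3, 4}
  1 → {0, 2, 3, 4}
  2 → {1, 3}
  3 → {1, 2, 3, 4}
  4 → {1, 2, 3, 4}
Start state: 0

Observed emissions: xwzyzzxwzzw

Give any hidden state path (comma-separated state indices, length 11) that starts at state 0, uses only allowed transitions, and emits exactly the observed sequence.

  [0] x  {0}  => 0  start
  [1] w  {4}  => 4  0->4 ok
  [2] z  {1,2}  => 2  4->2 ok
  [3] y  {3}  => 3  2->3 ok
  [4] z  {1,2}  => 2  3->2 ok
  [5] z  {1,2}  => 1  2->1 ok
  [6] x  {0}  => 0  1->0 ok
  [7] w  {4}  => 4  0->4 ok
  [8] z  {1,2}  => 2  4->2 ok
  [9] z  {1,2}  => 1  2->1 ok
  [10] w  {4}  => 4  1->4 ok

0,4,2,3,2,1,0,4,2,1,4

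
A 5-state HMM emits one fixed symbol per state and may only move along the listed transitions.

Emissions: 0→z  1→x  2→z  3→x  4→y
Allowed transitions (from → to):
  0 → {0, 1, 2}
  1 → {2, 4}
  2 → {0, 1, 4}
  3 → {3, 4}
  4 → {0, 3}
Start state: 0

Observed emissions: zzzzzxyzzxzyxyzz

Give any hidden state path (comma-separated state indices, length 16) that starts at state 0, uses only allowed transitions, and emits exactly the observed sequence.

  pos 0: z in {0,2}, choose 0; start
  pos 1: z in {0,2}, choose 0; 0->0 ok
  pos 2: z in {0,2}, choose 0; 0->0 ok
  pos 3: z in {0,2}, choose 0; 0->0 ok
  pos 4: z in {0,2}, choose 2; 0->2 ok
  pos 5: x in {1,3}, choose 1; 2->1 ok
  pos 6: y in {4}, choose 4; 1->4 ok
  pos 7: z in {0,2}, choose 0; 4->0 ok
  pos 8: z in {0,2}, choose 0; 0->0 ok
  pos 9: x in {1,3}, choose 1; 0->1 ok
  pos 10: z in {0,2}, choose 2; 1->2 ok
  pos 11: y in {4}, choose 4; 2->4 ok
  pos 12: x in {1,3}, choose 3; 4->3 ok
  pos 13: y in {4}, choose 4; 3->4 ok
  pos 14: z in {0,2}, choose 0; 4->0 ok
  pos 15: z in {0,2}, choose 0; 0->0 ok

0,0,0,0,2,1,4,0,0,1,2,4,3,4,0,0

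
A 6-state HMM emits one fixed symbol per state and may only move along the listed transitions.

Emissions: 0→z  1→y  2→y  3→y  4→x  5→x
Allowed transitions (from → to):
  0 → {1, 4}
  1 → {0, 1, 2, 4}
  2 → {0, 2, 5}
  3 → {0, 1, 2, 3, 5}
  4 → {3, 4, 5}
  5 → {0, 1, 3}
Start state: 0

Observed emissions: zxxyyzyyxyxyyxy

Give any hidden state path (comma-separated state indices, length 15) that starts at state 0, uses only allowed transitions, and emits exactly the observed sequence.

0,4,4,3,2,0,1,2,5,3,5,1,2,5,3

  t0 'z' -> {0}, take 0 (start)
  t1 'x' -> {4,5}, take 4 (0->4 ok)
  t2 'x' -> {4,5}, take 4 (4->4 ok)
  t3 'y' -> {1,2,3}, take 3 (4->3 ok)
  t4 'y' -> {1,2,3}, take 2 (3->2 ok)
  t5 'z' -> {0}, take 0 (2->0 ok)
  t6 'y' -> {1,2,3}, take 1 (0->1 ok)
  t7 'y' -> {1,2,3}, take 2 (1->2 ok)
  t8 'x' -> {4,5}, take 5 (2->5 ok)
  t9 'y' -> {1,2,3}, take 3 (5->3 ok)
  t10 'x' -> {4,5}, take 5 (3->5 ok)
  t11 'y' -> {1,2,3}, take 1 (5->1 ok)
  t12 'y' -> {1,2,3}, take 2 (1->2 ok)
  t13 'x' -> {4,5}, take 5 (2->5 ok)
  t14 'y' -> {1,2,3}, take 3 (5->3 ok)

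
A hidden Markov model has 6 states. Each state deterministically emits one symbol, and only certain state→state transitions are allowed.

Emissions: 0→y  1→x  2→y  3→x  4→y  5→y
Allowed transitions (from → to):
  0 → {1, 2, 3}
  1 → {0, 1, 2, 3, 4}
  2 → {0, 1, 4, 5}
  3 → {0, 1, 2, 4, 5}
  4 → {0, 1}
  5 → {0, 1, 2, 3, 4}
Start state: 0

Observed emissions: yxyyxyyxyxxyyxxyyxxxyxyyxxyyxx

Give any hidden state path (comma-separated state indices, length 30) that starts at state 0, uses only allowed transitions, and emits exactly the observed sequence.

0,3,2,5,3,5,0,1,4,1,1,2,5,3,1,4,0,1,1,3,0,1,0,2,1,1,2,0,3,1

  pos 0: y in {0,2,4,5}, choose 0; start
  pos 1: x in {1,3}, choose 3; 0->3 ok
  pos 2: y in {0,2,4,5}, choose 2; 3->2 ok
  pos 3: y in {0,2,4,5}, choose 5; 2->5 ok
  pos 4: x in {1,3}, choose 3; 5->3 ok
  pos 5: y in {0,2,4,5}, choose 5; 3->5 ok
  pos 6: y in {0,2,4,5}, choose 0; 5->0 ok
  pos 7: x in {1,3}, choose 1; 0->1 ok
  pos 8: y in {0,2,4,5}, choose 4; 1->4 ok
  pos 9: x in {1,3}, choose 1; 4->1 ok
  pos 10: x in {1,3}, choose 1; 1->1 ok
  pos 11: y in {0,2,4,5}, choose 2; 1->2 ok
  pos 12: y in {0,2,4,5}, choose 5; 2->5 ok
  pos 13: x in {1,3}, choose 3; 5->3 ok
  pos 14: x in {1,3}, choose 1; 3->1 ok
  pos 15: y in {0,2,4,5}, choose 4; 1->4 ok
  pos 16: y in {0,2,4,5}, choose 0; 4->0 ok
  pos 17: x in {1,3}, choose 1; 0->1 ok
  pos 18: x in {1,3}, choose 1; 1->1 ok
  pos 19: x in {1,3}, choose 3; 1->3 ok
  pos 20: y in {0,2,4,5}, choose 0; 3->0 ok
  pos 21: x in {1,3}, choose 1; 0->1 ok
  pos 22: y in {0,2,4,5}, choose 0; 1->0 ok
  pos 23: y in {0,2,4,5}, choose 2; 0->2 ok
  pos 24: x in {1,3}, choose 1; 2->1 ok
  pos 25: x in {1,3}, choose 1; 1->1 ok
  pos 26: y in {0,2,4,5}, choose 2; 1->2 ok
  pos 27: y in {0,2,4,5}, choose 0; 2->0 ok
  pos 28: x in {1,3}, choose 3; 0->3 ok
  pos 29: x in {1,3}, choose 1; 3->1 ok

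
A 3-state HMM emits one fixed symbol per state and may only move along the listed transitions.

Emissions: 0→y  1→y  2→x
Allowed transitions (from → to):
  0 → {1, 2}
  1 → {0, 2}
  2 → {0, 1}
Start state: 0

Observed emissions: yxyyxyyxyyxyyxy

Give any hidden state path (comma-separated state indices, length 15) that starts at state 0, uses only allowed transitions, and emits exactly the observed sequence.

  pos 0: y in {0,1}, choose 0; start
  pos 1: x in {2}, choose 2; 0->2 ok
  pos 2: y in {0,1}, choose 0; 2->0 ok
  pos 3: y in {0,1}, choose 1; 0->1 ok
  pos 4: x in {2}, choose 2; 1->2 ok
  pos 5: y in {0,1}, choose 1; 2->1 ok
  pos 6: y in {0,1}, choose 0; 1->0 ok
  pos 7: x in {2}, choose 2; 0->2 ok
  pos 8: y in {0,1}, choose 1; 2->1 ok
  pos 9: y in {0,1}, choose 0; 1->0 ok
  pos 10: x in {2}, choose 2; 0->2 ok
  pos 11: y in {0,1}, choose 0; 2->0 ok
  pos 12: y in {0,1}, choose 1; 0->1 ok
  pos 13: x in {2}, choose 2; 1->2 ok
  pos 14: y in {0,1}, choose 1; 2->1 ok

0,2,0,1,2,1,0,2,1,0,2,0,1,2,1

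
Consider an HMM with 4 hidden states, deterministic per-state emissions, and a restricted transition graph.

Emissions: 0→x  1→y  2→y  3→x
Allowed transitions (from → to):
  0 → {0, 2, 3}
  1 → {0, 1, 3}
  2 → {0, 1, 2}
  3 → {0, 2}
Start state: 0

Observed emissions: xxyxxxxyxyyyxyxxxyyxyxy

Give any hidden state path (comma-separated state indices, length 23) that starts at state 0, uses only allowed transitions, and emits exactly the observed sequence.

0,3,2,0,3,0,3,2,0,2,1,1,0,2,0,3,0,2,2,0,2,0,2

  pos 0: x in {0,3}, choose 0; start
  pos 1: x in {0,3}, choose 3; 0->3 ok
  pos 2: y in {1,2}, choose 2; 3->2 ok
  pos 3: x in {0,3}, choose 0; 2->0 ok
  pos 4: x in {0,3}, choose 3; 0->3 ok
  pos 5: x in {0,3}, choose 0; 3->0 ok
  pos 6: x in {0,3}, choose 3; 0->3 ok
  pos 7: y in {1,2}, choose 2; 3->2 ok
  pos 8: x in {0,3}, choose 0; 2->0 ok
  pos 9: y in {1,2}, choose 2; 0->2 ok
  pos 10: y in {1,2}, choose 1; 2->1 ok
  pos 11: y in {1,2}, choose 1; 1->1 ok
  pos 12: x in {0,3}, choose 0; 1->0 ok
  pos 13: y in {1,2}, choose 2; 0->2 ok
  pos 14: x in {0,3}, choose 0; 2->0 ok
  pos 15: x in {0,3}, choose 3; 0->3 ok
  pos 16: x in {0,3}, choose 0; 3->0 ok
  pos 17: y in {1,2}, choose 2; 0->2 ok
  pos 18: y in {1,2}, choose 2; 2->2 ok
  pos 19: x in {0,3}, choose 0; 2->0 ok
  pos 20: y in {1,2}, choose 2; 0->2 ok
  pos 21: x in {0,3}, choose 0; 2->0 ok
  pos 22: y in {1,2}, choose 2; 0->2 ok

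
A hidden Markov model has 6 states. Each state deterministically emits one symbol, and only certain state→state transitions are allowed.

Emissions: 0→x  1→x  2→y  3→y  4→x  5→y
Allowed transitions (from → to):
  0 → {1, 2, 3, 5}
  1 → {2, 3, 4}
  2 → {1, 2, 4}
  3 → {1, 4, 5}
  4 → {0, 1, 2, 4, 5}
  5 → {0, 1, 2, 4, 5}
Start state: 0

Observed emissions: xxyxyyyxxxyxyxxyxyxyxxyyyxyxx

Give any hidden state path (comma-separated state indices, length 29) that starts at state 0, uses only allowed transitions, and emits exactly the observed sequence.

0,1,2,1,2,2,2,1,4,4,2,4,5,1,4,5,4,2,1,2,4,1,3,5,5,0,5,0,1

  0: obs=x cand={0,1,4} pick 0 [start]
  1: obs=x cand={0,1,4} pick 1 [0->1 ok]
  2: obs=y cand={2,3,5} pick 2 [1->2 ok]
  3: obs=x cand={0,1,4} pick 1 [2->1 ok]
  4: obs=y cand={2,3,5} pick 2 [1->2 ok]
  5: obs=y cand={2,3,5} pick 2 [2->2 ok]
  6: obs=y cand={2,3,5} pick 2 [2->2 ok]
  7: obs=x cand={0,1,4} pick 1 [2->1 ok]
  8: obs=x cand={0,1,4} pick 4 [1->4 ok]
  9: obs=x cand={0,1,4} pick 4 [4->4 ok]
  10: obs=y cand={2,3,5} pick 2 [4->2 ok]
  11: obs=x cand={0,1,4} pick 4 [2->4 ok]
  12: obs=y cand={2,3,5} pick 5 [4->5 ok]
  13: obs=x cand={0,1,4} pick 1 [5->1 ok]
  14: obs=x cand={0,1,4} pick 4 [1->4 ok]
  15: obs=y cand={2,3,5} pick 5 [4->5 ok]
  16: obs=x cand={0,1,4} pick 4 [5->4 ok]
  17: obs=y cand={2,3,5} pick 2 [4->2 ok]
  18: obs=x cand={0,1,4} pick 1 [2->1 ok]
  19: obs=y cand={2,3,5} pick 2 [1->2 ok]
  20: obs=x cand={0,1,4} pick 4 [2->4 ok]
  21: obs=x cand={0,1,4} pick 1 [4->1 ok]
  22: obs=y cand={2,3,5} pick 3 [1->3 ok]
  23: obs=y cand={2,3,5} pick 5 [3->5 ok]
  24: obs=y cand={2,3,5} pick 5 [5->5 ok]
  25: obs=x cand={0,1,4} pick 0 [5->0 ok]
  26: obs=y cand={2,3,5} pick 5 [0->5 ok]
  27: obs=x cand={0,1,4} pick 0 [5->0 ok]
  28: obs=x cand={0,1,4} pick 1 [0->1 ok]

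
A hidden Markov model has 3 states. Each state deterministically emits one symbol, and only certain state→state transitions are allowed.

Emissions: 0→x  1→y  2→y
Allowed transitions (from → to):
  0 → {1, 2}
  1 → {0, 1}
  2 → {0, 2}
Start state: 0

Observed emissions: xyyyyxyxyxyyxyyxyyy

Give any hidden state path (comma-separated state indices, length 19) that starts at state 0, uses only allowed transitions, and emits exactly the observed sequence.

  pos 0: x in {0}, choose 0; start
  pos 1: y in {1,2}, choose 1; 0->1 ok
  pos 2: y in {1,2}, choose 1; 1->1 ok
  pos 3: y in {1,2}, choose 1; 1->1 ok
  pos 4: y in {1,2}, choose 1; 1->1 ok
  pos 5: x in {0}, choose 0; 1->0 ok
  pos 6: y in {1,2}, choose 1; 0->1 ok
  pos 7: x in {0}, choose 0; 1->0 ok
  pos 8: y in {1,2}, choose 2; 0->2 ok
  pos 9: x in {0}, choose 0; 2->0 ok
  pos 10: y in {1,2}, choose 2; 0->2 ok
  pos 11: y in {1,2}, choose 2; 2->2 ok
  pos 12: x in {0}, choose 0; 2->0 ok
  pos 13: y in {1,2}, choose 2; 0->2 ok
  pos 14: y in {1,2}, choose 2; 2->2 ok
  pos 15: x in {0}, choose 0; 2->0 ok
  pos 16: y in {1,2}, choose 1; 0->1 ok
  pos 17: y in {1,2}, choose 1; 1->1 ok
  pos 18: y in {1,2}, choose 1; 1->1 ok

0,1,1,1,1,0,1,0,2,0,2,2,0,2,2,0,1,1,1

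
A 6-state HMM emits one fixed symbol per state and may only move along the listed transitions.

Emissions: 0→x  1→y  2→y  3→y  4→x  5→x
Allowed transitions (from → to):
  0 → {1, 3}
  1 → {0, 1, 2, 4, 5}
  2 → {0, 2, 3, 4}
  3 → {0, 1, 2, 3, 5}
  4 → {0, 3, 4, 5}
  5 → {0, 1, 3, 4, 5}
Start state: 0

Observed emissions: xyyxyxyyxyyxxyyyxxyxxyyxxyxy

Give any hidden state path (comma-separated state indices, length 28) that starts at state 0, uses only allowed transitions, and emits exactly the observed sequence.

  pos 0: x in {0,4,5}, choose 0; start
  pos 1: y in {1,2,3}, choose 3; 0->3 ok
  pos 2: y in {1,2,3}, choose 2; 3->2 ok
  pos 3: x in {0,4,5}, choose 0; 2->0 ok
  pos 4: y in {1,2,3}, choose 1; 0->1 ok
  pos 5: x in {0,4,5}, choose 0; 1->0 ok
  pos 6: y in {1,2,3}, choose 3; 0->3 ok
  pos 7: y in {1,2,3}, choose 3; 3->3 ok
  pos 8: x in {0,4,5}, choose 5; 3->5 ok
  pos 9: y in {1,2,3}, choose 3; 5->3 ok
  pos 10: y in {1,2,3}, choose 1; 3->1 ok
  pos 11: x in {0,4,5}, choose 4; 1->4 ok
  pos 12: x in {0,4,5}, choose 5; 4->5 ok
  pos 13: y in {1,2,3}, choose 3; 5->3 ok
  pos 14: y in {1,2,3}, choose 2; 3->2 ok
  pos 15: y in {1,2,3}, choose 3; 2->3 ok
  pos 16: x in {0,4,5}, choose 5; 3->5 ok
  pos 17: x in {0,4,5}, choose 0; 5->0 ok
  pos 18: y in {1,2,3}, choose 1; 0->1 ok
  pos 19: x in {0,4,5}, choose 4; 1->4 ok
  pos 20: x in {0,4,5}, choose 0; 4->0 ok
  pos 21: y in {1,2,3}, choose 3; 0->3 ok
  pos 22: y in {1,2,3}, choose 2; 3->2 ok
  pos 23: x in {0,4,5}, choose 4; 2->4 ok
  pos 24: x in {0,4,5}, choose 0; 4->0 ok
  pos 25: y in {1,2,3}, choose 3; 0->3 ok
  pos 26: x in {0,4,5}, choose 0; 3->0 ok
  pos 27: y in {1,2,3}, choose 1; 0->1 ok

0,3,2,0,1,0,3,3,5,3,1,4,5,3,2,3,5,0,1,4,0,3,2,4,0,3,0,1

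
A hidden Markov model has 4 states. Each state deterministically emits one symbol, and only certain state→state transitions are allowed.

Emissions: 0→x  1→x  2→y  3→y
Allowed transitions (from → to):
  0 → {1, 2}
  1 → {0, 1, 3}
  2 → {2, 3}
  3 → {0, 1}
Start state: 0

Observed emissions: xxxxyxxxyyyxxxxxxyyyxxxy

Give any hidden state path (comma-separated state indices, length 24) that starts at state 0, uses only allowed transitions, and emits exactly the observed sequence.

  [0] x  {0,1}  => 0  start
  [1] x  {0,1}  => 1  0->1 ok
  [2] x  {0,1}  => 0  1->0 ok
  [3] x  {0,1}  => 1  0->1 ok
  [4] y  {2,3}  => 3  1->3 ok
  [5] x  {0,1}  => 0  3->0 ok
  [6] x  {0,1}  => 1  0->1 ok
  [7] x  {0,1}  => 0  1->0 ok
  [8] y  {2,3}  => 2  0->2 ok
  [9] y  {2,3}  => 2  2->2 ok
  [10] y  {2,3}  => 3  2->3 ok
  [11] x  {0,1}  => 0  3->0 ok
  [12] x  {0,1}  => 1  0->1 ok
  [13] x  {0,1}  => 1  1->1 ok
  [14] x  {0,1}  => 0  1->0 ok
  [15] x  {0,1}  => 1  0->1 ok
  [16] x  {0,1}  => 0  1->0 ok
  [17] y  {2,3}  => 2  0->2 ok
  [18] y  {2,3}  => 2  2->2 ok
  [19] y  {2,3}  => 3  2->3 ok
  [20] x  {0,1}  => 0  3->0 ok
  [21] x  {0,1}  => 1  0->1 ok
  [22] x  {0,1}  => 0  1->0 ok
  [23] y  {2,3}  => 2  0->2 ok

0,1,0,1,3,0,1,0,2,2,3,0,1,1,0,1,0,2,2,3,0,1,0,2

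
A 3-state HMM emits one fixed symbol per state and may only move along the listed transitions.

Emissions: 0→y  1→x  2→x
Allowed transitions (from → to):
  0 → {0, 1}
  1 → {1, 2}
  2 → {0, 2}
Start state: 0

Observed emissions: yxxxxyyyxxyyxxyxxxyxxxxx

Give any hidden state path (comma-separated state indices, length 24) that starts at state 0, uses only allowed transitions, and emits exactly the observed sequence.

  t0 'y' -> {0}, take 0 (start)
  t1 'x' -> {1,2}, take 1 (0->1 ok)
  t2 'x' -> {1,2}, take 1 (1->1 ok)
  t3 'x' -> {1,2}, take 2 (1->2 ok)
  t4 'x' -> {1,2}, take 2 (2->2 ok)
  t5 'y' -> {0}, take 0 (2->0 ok)
  t6 'y' -> {0}, take 0 (0->0 ok)
  t7 'y' -> {0}, take 0 (0->0 ok)
  t8 'x' -> {1,2}, take 1 (0->1 ok)
  t9 'x' -> {1,2}, take 2 (1->2 ok)
  t10 'y' -> {0}, take 0 (2->0 ok)
  t11 'y' -> {0}, take 0 (0->0 ok)
  t12 'x' -> {1,2}, take 1 (0->1 ok)
  t13 'x' -> {1,2}, take 2 (1->2 ok)
  t14 'y' -> {0}, take 0 (2->0 ok)
  t15 'x' -> {1,2}, take 1 (0->1 ok)
  t16 'x' -> {1,2}, take 1 (1->1 ok)
  t17 'x' -> {1,2}, take 2 (1->2 ok)
  t18 'y' -> {0}, take 0 (2->0 ok)
  t19 'x' -> {1,2}, take 1 (0->1 ok)
  t20 'x' -> {1,2}, take 1 (1->1 ok)
  t21 'x' -> {1,2}, take 2 (1->2 ok)
  t22 'x' -> {1,2}, take 2 (2->2 ok)
  t23 'x' -> {1,2}, take 2 (2->2 ok)

0,1,1,2,2,0,0,0,1,2,0,0,1,2,0,1,1,2,0,1,1,2,2,2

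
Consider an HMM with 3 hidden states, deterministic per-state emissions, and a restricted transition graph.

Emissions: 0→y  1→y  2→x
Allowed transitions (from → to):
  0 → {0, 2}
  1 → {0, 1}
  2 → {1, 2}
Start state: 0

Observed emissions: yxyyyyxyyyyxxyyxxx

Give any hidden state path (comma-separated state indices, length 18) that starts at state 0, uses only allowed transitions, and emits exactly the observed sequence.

  t0 'y' -> {0,1}, take 0 (start)
  t1 'x' -> {2}, take 2 (0->2 ok)
  t2 'y' -> {0,1}, take 1 (2->1 ok)
  t3 'y' -> {0,1}, take 1 (1->1 ok)
  t4 'y' -> {0,1}, take 1 (1->1 ok)
  t5 'y' -> {0,1}, take 0 (1->0 ok)
  t6 'x' -> {2}, take 2 (0->2 ok)
  t7 'y' -> {0,1}, take 1 (2->1 ok)
  t8 'y' -> {0,1}, take 1 (1->1 ok)
  t9 'y' -> {0,1}, take 0 (1->0 ok)
  t10 'y' -> {0,1}, take 0 (0->0 ok)
  t11 'x' -> {2}, take 2 (0->2 ok)
  t12 'x' -> {2}, take 2 (2->2 ok)
  t13 'y' -> {0,1}, take 1 (2->1 ok)
  t14 'y' -> {0,1}, take 0 (1->0 ok)
  t15 'x' -> {2}, take 2 (0->2 ok)
  t16 'x' -> {2}, take 2 (2->2 ok)
  t17 'x' -> {2}, take 2 (2->2 ok)

0,2,1,1,1,0,2,1,1,0,0,2,2,1,0,2,2,2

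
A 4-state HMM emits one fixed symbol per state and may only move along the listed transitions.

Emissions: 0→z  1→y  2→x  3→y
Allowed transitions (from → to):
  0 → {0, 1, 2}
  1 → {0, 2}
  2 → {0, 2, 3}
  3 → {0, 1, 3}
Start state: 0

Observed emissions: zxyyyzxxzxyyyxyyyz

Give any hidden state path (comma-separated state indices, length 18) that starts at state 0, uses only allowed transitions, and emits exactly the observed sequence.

0,2,3,3,1,0,2,2,0,2,3,3,1,2,3,3,1,0

  t0 'z' -> {0}, take 0 (start)
  t1 'x' -> {2}, take 2 (0->2 ok)
  t2 'y' -> {1,3}, take 3 (2->3 ok)
  t3 'y' -> {1,3}, take 3 (3->3 ok)
  t4 'y' -> {1,3}, take 1 (3->1 ok)
  t5 'z' -> {0}, take 0 (1->0 ok)
  t6 'x' -> {2}, take 2 (0->2 ok)
  t7 'x' -> {2}, take 2 (2->2 ok)
  t8 'z' -> {0}, take 0 (2->0 ok)
  t9 'x' -> {2}, take 2 (0->2 ok)
  t10 'y' -> {1,3}, take 3 (2->3 ok)
  t11 'y' -> {1,3}, take 3 (3->3 ok)
  t12 'y' -> {1,3}, take 1 (3->1 ok)
  t13 'x' -> {2}, take 2 (1->2 ok)
  t14 'y' -> {1,3}, take 3 (2->3 ok)
  t15 'y' -> {1,3}, take 3 (3->3 ok)
  t16 'y' -> {1,3}, take 1 (3->1 ok)
  t17 'z' -> {0}, take 0 (1->0 ok)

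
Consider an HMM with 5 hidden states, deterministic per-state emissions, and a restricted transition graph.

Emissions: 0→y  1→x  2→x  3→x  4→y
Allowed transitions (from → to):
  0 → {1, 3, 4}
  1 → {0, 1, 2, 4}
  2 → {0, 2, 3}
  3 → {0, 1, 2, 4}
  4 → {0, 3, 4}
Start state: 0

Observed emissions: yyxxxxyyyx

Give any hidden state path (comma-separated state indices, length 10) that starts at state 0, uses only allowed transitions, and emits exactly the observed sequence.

  0: obs=y cand={0,4} pick 0 [start]
  1: obs=y cand={0,4} pick 4 [0->4 ok]
  2: obs=x cand={1,2,3} pick 3 [4->3 ok]
  3: obs=x cand={1,2,3} pick 2 [3->2 ok]
  4: obs=x cand={1,2,3} pick 2 [2->2 ok]
  5: obs=x cand={1,2,3} pick 3 [2->3 ok]
  6: obs=y cand={0,4} pick 4 [3->4 ok]
  7: obs=y cand={0,4} pick 4 [4->4 ok]
  8: obs=y cand={0,4} pick 0 [4->0 ok]
  9: obs=x cand={1,2,3} pick 3 [0->3 ok]

0,4,3,2,2,3,4,4,0,3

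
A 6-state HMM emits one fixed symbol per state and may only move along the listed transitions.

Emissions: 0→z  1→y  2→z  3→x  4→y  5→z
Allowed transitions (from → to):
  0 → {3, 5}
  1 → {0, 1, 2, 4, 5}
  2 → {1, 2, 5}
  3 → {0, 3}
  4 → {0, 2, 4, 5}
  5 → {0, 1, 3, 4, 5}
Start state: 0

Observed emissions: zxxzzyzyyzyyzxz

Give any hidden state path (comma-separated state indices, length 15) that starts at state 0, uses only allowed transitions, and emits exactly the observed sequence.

0,3,3,0,5,4,5,4,4,5,1,1,5,3,0

  [0] z  {0,2,5}  => 0  start
  [1] x  {3}  => 3  0->3 ok
  [2] x  {3}  => 3  3->3 ok
  [3] z  {0,2,5}  => 0  3->0 ok
  [4] z  {0,2,5}  => 5  0->5 ok
  [5] y  {1,4}  => 4  5->4 ok
  [6] z  {0,2,5}  => 5  4->5 ok
  [7] y  {1,4}  => 4  5->4 ok
  [8] y  {1,4}  => 4  4->4 ok
  [9] z  {0,2,5}  => 5  4->5 ok
  [10] y  {1,4}  => 1  5->1 ok
  [11] y  {1,4}  => 1  1->1 ok
  [12] z  {0,2,5}  => 5  1->5 ok
  [13] x  {3}  => 3  5->3 ok
  [14] z  {0,2,5}  => 0  3->0 ok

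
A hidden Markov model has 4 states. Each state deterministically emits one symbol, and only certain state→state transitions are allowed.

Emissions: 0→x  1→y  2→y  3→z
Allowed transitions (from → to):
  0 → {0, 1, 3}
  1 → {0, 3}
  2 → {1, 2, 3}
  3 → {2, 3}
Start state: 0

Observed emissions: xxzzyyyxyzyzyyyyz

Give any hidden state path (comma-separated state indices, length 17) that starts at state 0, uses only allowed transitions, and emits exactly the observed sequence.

  t0 'x' -> {0}, take 0 (start)
  t1 'x' -> {0}, take 0 (0->0 ok)
  t2 'z' -> {3}, take 3 (0->3 ok)
  t3 'z' -> {3}, take 3 (3->3 ok)
  t4 'y' -> {1,2}, take 2 (3->2 ok)
  t5 'y' -> {1,2}, take 2 (2->2 ok)
  t6 'y' -> {1,2}, take 1 (2->1 ok)
  t7 'x' -> {0}, take 0 (1->0 ok)
  t8 'y' -> {1,2}, take 1 (0->1 ok)
  t9 'z' -> {3}, take 3 (1->3 ok)
  t10 'y' -> {1,2}, take 2 (3->2 ok)
  t11 'z' -> {3}, take 3 (2->3 ok)
  t12 'y' -> {1,2}, take 2 (3->2 ok)
  t13 'y' -> {1,2}, take 2 (2->2 ok)
  t14 'y' -> {1,2}, take 2 (2->2 ok)
  t15 'y' -> {1,2}, take 1 (2->1 ok)
  t16 'z' -> {3}, take 3 (1->3 ok)

0,0,3,3,2,2,1,0,1,3,2,3,2,2,2,1,3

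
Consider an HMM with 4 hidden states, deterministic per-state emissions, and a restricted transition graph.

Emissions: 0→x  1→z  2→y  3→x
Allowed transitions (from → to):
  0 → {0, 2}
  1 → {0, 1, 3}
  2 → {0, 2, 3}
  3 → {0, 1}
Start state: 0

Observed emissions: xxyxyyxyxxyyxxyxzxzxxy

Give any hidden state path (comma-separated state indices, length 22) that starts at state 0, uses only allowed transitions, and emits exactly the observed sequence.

0,0,2,0,2,2,0,2,0,0,2,2,0,0,2,3,1,3,1,3,0,2

  [0] x  {0,3}  => 0  start
  [1] x  {0,3}  => 0  0->0 ok
  [2] y  {2}  => 2  0->2 ok
  [3] x  {0,3}  => 0  2->0 ok
  [4] y  {2}  => 2  0->2 ok
  [5] y  {2}  => 2  2->2 ok
  [6] x  {0,3}  => 0  2->0 ok
  [7] y  {2}  => 2  0->2 ok
  [8] x  {0,3}  => 0  2->0 ok
  [9] x  {0,3}  => 0  0->0 ok
  [10] y  {2}  => 2  0->2 ok
  [11] y  {2}  => 2  2->2 ok
  [12] x  {0,3}  => 0  2->0 ok
  [13] x  {0,3}  => 0  0->0 ok
  [14] y  {2}  => 2  0->2 ok
  [15] x  {0,3}  => 3  2->3 ok
  [16] z  {1}  => 1  3->1 ok
  [17] x  {0,3}  => 3  1->3 ok
  [18] z  {1}  => 1  3->1 ok
  [19] x  {0,3}  => 3  1->3 ok
  [20] x  {0,3}  => 0  3->0 ok
  [21] y  {2}  => 2  0->2 ok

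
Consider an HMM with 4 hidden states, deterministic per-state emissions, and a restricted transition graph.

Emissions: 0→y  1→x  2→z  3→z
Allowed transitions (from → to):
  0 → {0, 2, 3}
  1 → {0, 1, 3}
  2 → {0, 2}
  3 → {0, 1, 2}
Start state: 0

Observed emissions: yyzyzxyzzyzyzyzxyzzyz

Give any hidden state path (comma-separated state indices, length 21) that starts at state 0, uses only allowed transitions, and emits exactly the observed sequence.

0,0,3,0,3,1,0,2,2,0,3,0,3,0,3,1,0,3,2,0,2

  0: obs=y cand={0} pick 0 [start]
  1: obs=y cand={0} pick 0 [0->0 ok]
  2: obs=z cand={2,3} pick 3 [0->3 ok]
  3: obs=y cand={0} pick 0 [3->0 ok]
  4: obs=z cand={2,3} pick 3 [0->3 ok]
  5: obs=x cand={1} pick 1 [3->1 ok]
  6: obs=y cand={0} pick 0 [1->0 ok]
  7: obs=z cand={2,3} pick 2 [0->2 ok]
  8: obs=z cand={2,3} pick 2 [2->2 ok]
  9: obs=y cand={0} pick 0 [2->0 ok]
  10: obs=z cand={2,3} pick 3 [0->3 ok]
  11: obs=y cand={0} pick 0 [3->0 ok]
  12: obs=z cand={2,3} pick 3 [0->3 ok]
  13: obs=y cand={0} pick 0 [3->0 ok]
  14: obs=z cand={2,3} pick 3 [0->3 ok]
  15: obs=x cand={1} pick 1 [3->1 ok]
  16: obs=y cand={0} pick 0 [1->0 ok]
  17: obs=z cand={2,3} pick 3 [0->3 ok]
  18: obs=z cand={2,3} pick 2 [3->2 ok]
  19: obs=y cand={0} pick 0 [2->0 ok]
  20: obs=z cand={2,3} pick 2 [0->2 ok]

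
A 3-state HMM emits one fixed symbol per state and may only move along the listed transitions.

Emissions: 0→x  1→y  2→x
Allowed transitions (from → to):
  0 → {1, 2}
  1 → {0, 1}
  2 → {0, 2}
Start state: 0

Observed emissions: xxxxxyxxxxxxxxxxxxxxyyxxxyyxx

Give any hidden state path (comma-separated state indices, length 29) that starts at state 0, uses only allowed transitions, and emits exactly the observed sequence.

  [0] x  {0,2}  => 0  start
  [1] x  {0,2}  => 2  0->2 ok
  [2] x  {0,2}  => 0  2->0 ok
  [3] x  {0,2}  => 2  0->2 ok
  [4] x  {0,2}  => 0  2->0 ok
  [5] y  {1}  => 1  0->1 ok
  [6] x  {0,2}  => 0  1->0 ok
  [7] x  {0,2}  => 2  0->2 ok
  [8] x  {0,2}  => 2  2->2 ok
  [9] x  {0,2}  => 2  2->2 ok
  [10] x  {0,2}  => 0  2->0 ok
  [11] x  {0,2}  => 2  0->2 ok
  [12] x  {0,2}  => 2  2->2 ok
  [13] x  {0,2}  => 2  2->2 ok
  [14] x  {0,2}  => 2  2->2 ok
  [15] x  {0,2}  => 2  2->2 ok
  [16] x  {0,2}  => 2  2->2 ok
  [17] x  {0,2}  => 0  2->0 ok
  [18] x  {0,2}  => 2  0->2 ok
  [19] x  {0,2}  => 0  2->0 ok
  [20] y  {1}  => 1  0->1 ok
  [21] y  {1}  => 1  1->1 ok
  [22] x  {0,2}  => 0  1->0 ok
  [23] x  {0,2}  => 2  0->2 ok
  [24] x  {0,2}  => 0  2->0 ok
  [25] y  {1}  => 1  0->1 ok
  [26] y  {1}  => 1  1->1 ok
  [27] x  {0,2}  => 0  1->0 ok
  [28] x  {0,2}  => 2  0->2 ok

0,2,0,2,0,1,0,2,2,2,0,2,2,2,2,2,2,0,2,0,1,1,0,2,0,1,1,0,2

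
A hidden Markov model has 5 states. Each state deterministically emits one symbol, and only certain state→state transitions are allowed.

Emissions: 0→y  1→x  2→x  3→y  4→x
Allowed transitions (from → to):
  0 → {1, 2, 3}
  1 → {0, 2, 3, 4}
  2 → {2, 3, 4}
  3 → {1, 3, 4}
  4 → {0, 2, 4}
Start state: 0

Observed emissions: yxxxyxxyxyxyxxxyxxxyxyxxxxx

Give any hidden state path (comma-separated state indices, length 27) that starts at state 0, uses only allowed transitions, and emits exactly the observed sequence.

0,2,2,2,3,4,4,0,1,3,1,0,1,2,2,3,4,2,2,3,4,0,1,2,2,2,4

  [0] y  {0,3}  => 0  start
  [1] x  {1,2,4}  => 2  0->2 ok
  [2] x  {1,2,4}  => 2  2->2 ok
  [3] x  {1,2,4}  => 2  2->2 ok
  [4] y  {0,3}  => 3  2->3 ok
  [5] x  {1,2,4}  => 4  3->4 ok
  [6] x  {1,2,4}  => 4  4->4 ok
  [7] y  {0,3}  => 0  4->0 ok
  [8] x  {1,2,4}  => 1  0->1 ok
  [9] y  {0,3}  => 3  1->3 ok
  [10] x  {1,2,4}  => 1  3->1 ok
  [11] y  {0,3}  => 0  1->0 ok
  [12] x  {1,2,4}  => 1  0->1 ok
  [13] x  {1,2,4}  => 2  1->2 ok
  [14] x  {1,2,4}  => 2  2->2 ok
  [15] y  {0,3}  => 3  2->3 ok
  [16] x  {1,2,4}  => 4  3->4 ok
  [17] x  {1,2,4}  => 2  4->2 ok
  [18] x  {1,2,4}  => 2  2->2 ok
  [19] y  {0,3}  => 3  2->3 ok
  [20] x  {1,2,4}  => 4  3->4 ok
  [21] y  {0,3}  => 0  4->0 ok
  [22] x  {1,2,4}  => 1  0->1 ok
  [23] x  {1,2,4}  => 2  1->2 ok
  [24] x  {1,2,4}  => 2  2->2 ok
  [25] x  {1,2,4}  => 2  2->2 ok
  [26] x  {1,2,4}  => 4  2->4 ok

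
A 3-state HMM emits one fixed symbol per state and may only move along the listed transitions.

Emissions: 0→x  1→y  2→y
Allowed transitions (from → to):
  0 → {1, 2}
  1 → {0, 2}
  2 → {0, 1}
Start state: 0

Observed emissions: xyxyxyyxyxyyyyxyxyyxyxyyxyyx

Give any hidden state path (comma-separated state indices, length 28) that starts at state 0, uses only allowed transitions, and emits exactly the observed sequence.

  [0] x  {0}  => 0  start
  [1] y  {1,2}  => 2  0->2 ok
  [2] x  {0}  => 0  2->0 ok
  [3] y  {1,2}  => 2  0->2 ok
  [4] x  {0}  => 0  2->0 ok
  [5] y  {1,2}  => 1  0->1 ok
  [6] y  {1,2}  => 2  1->2 ok
  [7] x  {0}  => 0  2->0 ok
  [8] y  {1,2}  => 2  0->2 ok
  [9] x  {0}  => 0  2->0 ok
  [10] y  {1,2}  => 1  0->1 ok
  [11] y  {1,2}  => 2  1->2 ok
  [12] y  {1,2}  => 1  2->1 ok
  [13] y  {1,2}  => 2  1->2 ok
  [14] x  {0}  => 0  2->0 ok
  [15] y  {1,2}  => 1  0->1 ok
  [16] x  {0}  => 0  1->0 ok
  [17] y  {1,2}  => 1  0->1 ok
  [18] y  {1,2}  => 2  1->2 ok
  [19] x  {0}  => 0  2->0 ok
  [20] y  {1,2}  => 1  0->1 ok
  [21] x  {0}  => 0  1->0 ok
  [22] y  {1,2}  => 2  0->2 ok
  [23] y  {1,2}  => 1  2->1 ok
  [24] x  {0}  => 0  1->0 ok
  [25] y  {1,2}  => 1  0->1 ok
  [26] y  {1,2}  => 2  1->2 ok
  [27] x  {0}  => 0  2->0 ok

0,2,0,2,0,1,2,0,2,0,1,2,1,2,0,1,0,1,2,0,1,0,2,1,0,1,2,0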